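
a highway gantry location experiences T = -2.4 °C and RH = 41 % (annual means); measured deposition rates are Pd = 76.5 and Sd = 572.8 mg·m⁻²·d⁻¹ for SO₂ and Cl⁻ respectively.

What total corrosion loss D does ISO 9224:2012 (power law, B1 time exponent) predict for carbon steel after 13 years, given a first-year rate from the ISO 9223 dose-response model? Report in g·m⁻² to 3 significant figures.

carbon steel: temperature factor f = +0.150·(-12.4) = -1.8600
  Pd branch = 1.77·Pd^0.52·e^(0.02·RH+f) = 5.968 μm/a
  Cl⁻ term: 0.102·572.8^0.62·exp(0.033·41+0.04·-2.4) = 18.39
  r_corr = 5.968 + 18.39 = 24.35 μm/a
Long-term exponent b (ISO 9224 Table 2, B1) = 0.523
  D(13) = 24.35 × 13^0.523 = 24.35 × 3.825 = 93.14 μm
  Mass loss = 93.14 μm × 7.85 g/cm³ = 731.2 g·m⁻²

D(13) = 731 g·m⁻²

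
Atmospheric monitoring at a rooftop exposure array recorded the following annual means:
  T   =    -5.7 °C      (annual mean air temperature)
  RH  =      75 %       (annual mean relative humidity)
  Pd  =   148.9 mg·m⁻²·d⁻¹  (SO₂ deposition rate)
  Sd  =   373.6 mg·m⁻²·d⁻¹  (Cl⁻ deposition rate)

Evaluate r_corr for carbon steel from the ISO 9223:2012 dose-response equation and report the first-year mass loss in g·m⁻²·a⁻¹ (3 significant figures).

carbon steel: T≤10 °C ⇒ hinge +0.150·(-5.7−10) = -2.3550
  Pd branch = 1.77·Pd^0.52·e^(0.02·RH+f) = 10.15 μm/a
  Cl⁻ term: 0.102·373.6^0.62·exp(0.033·75+0.04·-5.7) = 37.96
  sum: 10.15 + 37.96 → r_corr = 48.11 μm/a
Convert to mass loss: 48.11 μm/a × 7.85 g/cm³ = 377.7 g·m⁻²·a⁻¹

r_corr = 378 g·m⁻²·a⁻¹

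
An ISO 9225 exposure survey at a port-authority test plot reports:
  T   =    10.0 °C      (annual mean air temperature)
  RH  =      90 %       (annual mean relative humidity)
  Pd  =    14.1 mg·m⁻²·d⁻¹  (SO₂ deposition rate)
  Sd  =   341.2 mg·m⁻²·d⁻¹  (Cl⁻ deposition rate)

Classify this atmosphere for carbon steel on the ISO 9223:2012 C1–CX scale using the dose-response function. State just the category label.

carbon steel: temperature factor f = +0.150·(0.0) = +0.0000
  sulphur-dioxide contribution → 42.39 μm/a
  chloride contribution → 110.3 μm/a
  total first-year rate 152.7 μm/a
Category bounds: 80…200 μm/a bracket r_corr ⇒ C5

C5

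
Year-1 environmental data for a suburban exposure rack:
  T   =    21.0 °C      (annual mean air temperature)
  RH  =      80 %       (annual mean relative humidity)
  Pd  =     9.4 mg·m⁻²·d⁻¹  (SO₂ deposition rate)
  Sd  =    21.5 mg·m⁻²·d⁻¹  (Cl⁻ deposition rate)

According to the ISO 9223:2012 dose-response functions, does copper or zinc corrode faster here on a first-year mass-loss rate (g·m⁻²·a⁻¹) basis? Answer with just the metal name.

copper: temperature factor f = -0.080·(11.0) = -0.8800
  SO₂ term: 0.0053·9.4^0.26·exp(0.059·80-0.8800) = 0.4416
  Cl⁻ term: 0.01025·21.5^0.27·exp(0.036·80+0.049·21.0) = 1.17
  r_corr = 0.4416 + 1.17 = 1.611 μm/a
  mass loss = 1.611 μm/a × 8.96 g/cm³ = 14.44 g·m⁻²·a⁻¹
zinc: temperature factor f = -0.071·(11.0) = -0.7810
  Pd branch = 0.0129·Pd^0.44·e^(0.046·RH+f) = 0.6277 μm/a
  Sd branch = 0.0175·Sd^0.57·e^(0.008·RH+0.085·T) = 1.137 μm/a
  sum: 0.6277 + 1.137 → r_corr = 1.765 μm/a
  mass loss = 1.765 μm/a × 7.14 g/cm³ = 12.6 g·m⁻²·a⁻¹
Ordering by g·m⁻²·a⁻¹: copper (14.4) > zinc (12.6)

copper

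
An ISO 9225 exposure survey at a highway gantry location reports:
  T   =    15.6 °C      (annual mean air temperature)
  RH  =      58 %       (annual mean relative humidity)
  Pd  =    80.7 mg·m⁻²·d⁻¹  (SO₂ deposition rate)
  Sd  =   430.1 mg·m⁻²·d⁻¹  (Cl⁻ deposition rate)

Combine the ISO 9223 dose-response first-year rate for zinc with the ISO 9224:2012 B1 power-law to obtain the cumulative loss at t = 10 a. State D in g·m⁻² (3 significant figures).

zinc: T>10 °C ⇒ hinge -0.071·(15.6−10) = -0.3976
  SO₂ term: 0.0129·80.7^0.44·exp(0.046·58-0.3976) = 0.8623
  Sd branch = 0.0175·Sd^0.57·e^(0.008·RH+0.085·T) = 3.323 μm/a
  sum: 0.8623 + 3.323 → r_corr = 4.185 μm/a
Long-term exponent b (ISO 9224 Table 2, B1) = 0.813
  D(10) = 4.185 × 10^0.813 = 4.185 × 6.501 = 27.21 μm
  Mass loss = 27.21 μm × 7.14 g/cm³ = 194.3 g·m⁻²

D(10) = 194 g·m⁻²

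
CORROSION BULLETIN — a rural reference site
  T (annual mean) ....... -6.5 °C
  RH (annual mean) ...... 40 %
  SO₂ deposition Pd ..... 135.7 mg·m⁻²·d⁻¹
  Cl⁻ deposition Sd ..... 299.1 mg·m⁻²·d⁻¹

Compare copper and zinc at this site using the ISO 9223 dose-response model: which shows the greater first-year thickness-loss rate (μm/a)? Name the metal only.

zinc

copper: temperature factor f = +0.126·(-16.5) = -2.0790
  Pd branch = 0.0053·Pd^0.26·e^(0.059·RH+f) = 0.02516 μm/a
  Cl⁻ term: 0.01025·299.1^0.27·exp(0.036·40+0.049·-6.5) = 0.1466
  r_corr = 0.02516 + 0.1466 = 0.1718 μm/a
zinc: f(T) = +0.038·(T−10) [T≤10 °C] = -0.6270
  Pd branch = 0.0129·Pd^0.44·e^(0.046·RH+f) = 0.3765 μm/a
  Cl⁻ term: 0.0175·299.1^0.57·exp(0.008·40+0.085·-6.5) = 0.3575
  r_corr = 0.3765 + 0.3575 = 0.734 μm/a
Ordering by μm/a: zinc (0.734) > copper (0.172)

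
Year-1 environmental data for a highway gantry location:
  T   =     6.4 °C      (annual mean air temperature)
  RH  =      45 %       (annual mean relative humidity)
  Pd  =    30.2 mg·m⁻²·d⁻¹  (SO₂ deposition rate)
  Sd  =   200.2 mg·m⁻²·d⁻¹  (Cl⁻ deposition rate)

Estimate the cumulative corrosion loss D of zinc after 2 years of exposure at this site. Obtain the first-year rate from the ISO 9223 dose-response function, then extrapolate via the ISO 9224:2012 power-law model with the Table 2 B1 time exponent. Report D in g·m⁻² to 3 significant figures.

D(2) = 16.1 g·m⁻²

zinc: T≤10 °C ⇒ hinge +0.038·(6.4−10) = -0.1368
  Pd branch = 0.0129·Pd^0.44·e^(0.046·RH+f) = 0.3994 μm/a
  Cl⁻ term: 0.0175·200.2^0.57·exp(0.008·45+0.085·6.4) = 0.8861
  sum: 0.3994 + 0.8861 → r_corr = 1.285 μm/a
Long-term exponent b (ISO 9224 Table 2, B1) = 0.813
  D(2) = 1.285 × 2^0.813 = 1.285 × 1.757 = 2.258 μm
  Mass loss = 2.258 μm × 7.14 g/cm³ = 16.12 g·m⁻²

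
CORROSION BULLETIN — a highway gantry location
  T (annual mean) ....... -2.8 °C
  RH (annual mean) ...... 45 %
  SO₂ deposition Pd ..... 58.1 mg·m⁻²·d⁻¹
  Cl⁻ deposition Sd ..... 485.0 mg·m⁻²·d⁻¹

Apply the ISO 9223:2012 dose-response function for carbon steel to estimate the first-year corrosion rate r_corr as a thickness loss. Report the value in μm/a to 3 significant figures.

carbon steel: f(T) = +0.150·(T−10) [T≤10 °C] = -1.9200
  Pd branch = 1.77·Pd^0.52·e^(0.02·RH+f) = 5.277 μm/a
  Sd branch = 0.102·Sd^0.62·e^(0.033·RH+0.04·T) = 18.62 μm/a
  r_corr = 5.277 + 18.62 = 23.9 μm/a

r_corr = 23.9 μm/a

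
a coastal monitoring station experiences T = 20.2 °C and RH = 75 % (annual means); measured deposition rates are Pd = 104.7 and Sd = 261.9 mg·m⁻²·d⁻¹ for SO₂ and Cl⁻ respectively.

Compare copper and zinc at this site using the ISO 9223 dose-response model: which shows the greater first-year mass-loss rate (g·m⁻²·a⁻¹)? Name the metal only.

copper: temperature factor f = -0.080·(10.2) = -0.8160
  Pd branch = 0.0053·Pd^0.26·e^(0.059·RH+f) = 0.6559 μm/a
  Cl⁻ term: 0.01025·261.9^0.27·exp(0.036·75+0.049·20.2) = 1.845
  sum: 0.6559 + 1.845 → r_corr = 2.501 μm/a
  mass loss = 2.501 μm/a × 8.96 g/cm³ = 22.41 g·m⁻²·a⁻¹
zinc: temperature factor f = -0.071·(10.2) = -0.7242
  Pd branch = 0.0129·Pd^0.44·e^(0.046·RH+f) = 1.525 μm/a
  Sd branch = 0.0175·Sd^0.57·e^(0.008·RH+0.085·T) = 4.243 μm/a
  r_corr = 1.525 + 4.243 = 5.767 μm/a
  mass loss = 5.767 μm/a × 7.14 g/cm³ = 41.18 g·m⁻²·a⁻¹
Ordering by g·m⁻²·a⁻¹: zinc (41.2) > copper (22.4)

zinc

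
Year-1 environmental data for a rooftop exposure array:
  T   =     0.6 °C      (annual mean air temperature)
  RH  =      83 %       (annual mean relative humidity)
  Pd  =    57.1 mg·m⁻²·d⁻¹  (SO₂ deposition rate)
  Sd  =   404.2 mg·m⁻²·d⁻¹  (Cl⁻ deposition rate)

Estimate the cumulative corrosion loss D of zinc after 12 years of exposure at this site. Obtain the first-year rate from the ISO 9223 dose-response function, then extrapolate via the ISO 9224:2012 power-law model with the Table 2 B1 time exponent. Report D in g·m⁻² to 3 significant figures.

D(12) = 190 g·m⁻²

zinc: f(T) = +0.038·(T−10) [T≤10 °C] = -0.3572
  sulphur-dioxide contribution → 2.435 μm/a
  chloride contribution → 1.095 μm/a
  ⇒ r_corr(zinc) = 3.53 μm/a
Long-term exponent b (ISO 9224 Table 2, B1) = 0.813
  D(12) = 3.53 × 12^0.813 = 3.53 × 7.54 = 26.62 μm
  Mass loss = 26.62 μm × 7.14 g/cm³ = 190 g·m⁻²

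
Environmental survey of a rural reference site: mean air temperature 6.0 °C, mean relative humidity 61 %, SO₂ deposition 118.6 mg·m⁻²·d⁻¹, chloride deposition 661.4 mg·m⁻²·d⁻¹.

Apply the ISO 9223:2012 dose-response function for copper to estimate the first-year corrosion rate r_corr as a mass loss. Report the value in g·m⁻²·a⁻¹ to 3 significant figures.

copper: f(T) = +0.126·(T−10) [T≤10 °C] = -0.5040
  sulphur-dioxide contribution → 0.4052 μm/a
  chloride contribution → 0.7139 μm/a
  total first-year rate 1.119 μm/a
Convert to mass loss: 1.119 μm/a × 8.96 g/cm³ = 10.03 g·m⁻²·a⁻¹

r_corr = 10.0 g·m⁻²·a⁻¹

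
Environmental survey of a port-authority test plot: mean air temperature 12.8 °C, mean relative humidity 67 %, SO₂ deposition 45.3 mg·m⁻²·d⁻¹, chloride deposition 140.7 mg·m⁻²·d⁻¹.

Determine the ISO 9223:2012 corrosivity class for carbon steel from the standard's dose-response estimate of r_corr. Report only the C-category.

C4

carbon steel: temperature factor f = -0.054·(2.8) = -0.1512
  Pd branch = 1.77·Pd^0.52·e^(0.02·RH+f) = 42.21 μm/a
  Cl⁻ term: 0.102·140.7^0.62·exp(0.033·67+0.04·12.8) = 33.35
  r_corr = 42.21 + 33.35 = 75.56 μm/a
ISO 9223 Table 2 (carbon steel): 50 < 75.6 ≤ 80 μm/a ⇒ C4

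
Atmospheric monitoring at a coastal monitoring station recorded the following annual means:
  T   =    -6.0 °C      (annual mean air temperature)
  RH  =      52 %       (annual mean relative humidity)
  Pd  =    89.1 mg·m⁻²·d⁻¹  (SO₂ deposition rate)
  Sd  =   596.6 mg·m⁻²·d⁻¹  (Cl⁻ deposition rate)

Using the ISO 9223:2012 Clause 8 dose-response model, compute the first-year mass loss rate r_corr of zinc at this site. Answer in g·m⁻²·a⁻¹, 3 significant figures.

r_corr = 8.30 g·m⁻²·a⁻¹

zinc: T≤10 °C ⇒ hinge +0.038·(-6.0−10) = -0.6080
  Pd branch = 0.0129·Pd^0.44·e^(0.046·RH+f) = 0.5538 μm/a
  Sd branch = 0.0175·Sd^0.57·e^(0.008·RH+0.085·T) = 0.6086 μm/a
  sum: 0.5538 + 0.6086 → r_corr = 1.162 μm/a
Convert to mass loss: 1.162 μm/a × 7.14 g/cm³ = 8.299 g·m⁻²·a⁻¹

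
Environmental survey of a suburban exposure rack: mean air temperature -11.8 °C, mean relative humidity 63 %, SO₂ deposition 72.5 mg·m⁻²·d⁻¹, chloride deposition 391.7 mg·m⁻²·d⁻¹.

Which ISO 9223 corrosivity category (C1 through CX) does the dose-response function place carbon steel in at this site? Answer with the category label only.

C2

carbon steel: temperature factor f = +0.150·(-21.8) = -3.2700
  sulphur-dioxide contribution → 2.2 μm/a
  chloride contribution → 20.61 μm/a
  ⇒ r_corr(carbon steel) = 22.81 μm/a
22.8 μm/a falls in (1.3, 25] for carbon steel → category C2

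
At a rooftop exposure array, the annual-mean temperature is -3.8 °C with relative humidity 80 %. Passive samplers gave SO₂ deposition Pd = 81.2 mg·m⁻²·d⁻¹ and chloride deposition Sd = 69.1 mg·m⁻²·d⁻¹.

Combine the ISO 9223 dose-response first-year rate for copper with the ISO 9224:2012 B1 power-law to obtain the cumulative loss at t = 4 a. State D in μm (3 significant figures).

D(4) = 2.03 μm

copper: temperature factor f = +0.126·(-13.8) = -1.7388
  SO₂ term: 0.0053·81.2^0.26·exp(0.059·80-1.7388) = 0.3277
  Sd branch = 0.01025·Sd^0.27·e^(0.036·RH+0.049·T) = 0.4756 μm/a
  sum: 0.3277 + 0.4756 → r_corr = 0.8033 μm/a
Long-term exponent b (ISO 9224 Table 2, B1) = 0.667
  D(4) = 0.8033 × 4^0.667 = 0.8033 × 2.521 = 2.025 μm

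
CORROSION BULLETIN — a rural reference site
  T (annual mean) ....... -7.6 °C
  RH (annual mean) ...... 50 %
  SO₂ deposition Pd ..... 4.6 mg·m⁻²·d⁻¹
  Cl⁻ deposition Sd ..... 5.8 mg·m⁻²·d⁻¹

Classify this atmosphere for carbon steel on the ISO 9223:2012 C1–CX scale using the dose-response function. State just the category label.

C2

carbon steel: T≤10 °C ⇒ hinge +0.150·(-7.6−10) = -2.6400
  sulphur-dioxide contribution → 0.7592 μm/a
  chloride contribution → 1.165 μm/a
  total first-year rate 1.925 μm/a
1.92 μm/a falls in (1.3, 25] for carbon steel → category C2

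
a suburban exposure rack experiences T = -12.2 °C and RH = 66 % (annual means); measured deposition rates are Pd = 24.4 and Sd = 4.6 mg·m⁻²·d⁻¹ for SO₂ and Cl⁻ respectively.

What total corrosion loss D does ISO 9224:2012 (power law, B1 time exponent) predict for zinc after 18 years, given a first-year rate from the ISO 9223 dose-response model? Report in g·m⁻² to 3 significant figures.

D(18) = 37.2 g·m⁻²

zinc: temperature factor f = +0.038·(-22.2) = -0.8436
  Pd branch = 0.0129·Pd^0.44·e^(0.046·RH+f) = 0.4712 μm/a
  Sd branch = 0.0175·Sd^0.57·e^(0.008·RH+0.085·T) = 0.0251 μm/a
  r_corr = 0.4712 + 0.0251 = 0.4963 μm/a
Power-law: D(18) = r_corr · 18^0.813
  D(18) = 0.4963 × 18^0.813 = 0.4963 × 10.48 = 5.203 μm
  Mass loss = 5.203 μm × 7.14 g/cm³ = 37.15 g·m⁻²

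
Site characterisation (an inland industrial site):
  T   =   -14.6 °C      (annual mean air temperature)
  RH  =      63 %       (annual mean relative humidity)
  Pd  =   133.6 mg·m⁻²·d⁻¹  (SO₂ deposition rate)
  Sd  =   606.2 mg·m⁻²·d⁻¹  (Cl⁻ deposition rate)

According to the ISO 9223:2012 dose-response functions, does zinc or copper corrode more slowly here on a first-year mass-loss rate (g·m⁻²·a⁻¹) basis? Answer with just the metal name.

zinc: f(T) = +0.038·(T−10) [T≤10 °C] = -0.9348
  SO₂ term: 0.0129·133.6^0.44·exp(0.046·63-0.9348) = 0.7917
  Sd branch = 0.0175·Sd^0.57·e^(0.008·RH+0.085·T) = 0.3229 μm/a
  sum: 0.7917 + 0.3229 → r_corr = 1.115 μm/a
  mass loss = 1.115 μm/a × 7.14 g/cm³ = 7.958 g·m⁻²·a⁻¹
copper: f(T) = +0.126·(T−10) [T≤10 °C] = -3.0996
  Pd branch = 0.0053·Pd^0.26·e^(0.059·RH+f) = 0.03508 μm/a
  Sd branch = 0.01025·Sd^0.27·e^(0.036·RH+0.049·T) = 0.2731 μm/a
  sum: 0.03508 + 0.2731 → r_corr = 0.3082 μm/a
  mass loss = 0.3082 μm/a × 8.96 g/cm³ = 2.761 g·m⁻²·a⁻¹
Ordering by g·m⁻²·a⁻¹: zinc (7.96) > copper (2.76)

copper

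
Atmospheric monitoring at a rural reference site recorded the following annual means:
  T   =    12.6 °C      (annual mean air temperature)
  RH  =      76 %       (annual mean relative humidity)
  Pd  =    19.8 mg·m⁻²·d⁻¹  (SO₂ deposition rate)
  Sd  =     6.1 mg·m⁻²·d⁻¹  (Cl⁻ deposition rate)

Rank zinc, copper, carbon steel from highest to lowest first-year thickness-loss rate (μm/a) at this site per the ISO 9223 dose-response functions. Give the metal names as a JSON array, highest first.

["carbon steel", "zinc", "copper"]

zinc: f(T) = -0.071·(T−10) [T>10 °C] = -0.1846
  Pd branch = 0.0129·Pd^0.44·e^(0.046·RH+f) = 1.316 μm/a
  Cl⁻ term: 0.0175·6.1^0.57·exp(0.008·76+0.085·12.6) = 0.2629
  sum: 1.316 + 0.2629 → r_corr = 1.579 μm/a
copper: T>10 °C ⇒ hinge -0.080·(12.6−10) = -0.2080
  SO₂ term: 0.0053·19.8^0.26·exp(0.059·76-0.2080) = 0.8288
  Cl⁻ term: 0.01025·6.1^0.27·exp(0.036·76+0.049·12.6) = 0.4777
  sum: 0.8288 + 0.4777 → r_corr = 1.306 μm/a
carbon steel: T>10 °C ⇒ hinge -0.054·(12.6−10) = -0.1404
  Pd branch = 1.77·Pd^0.52·e^(0.02·RH+f) = 33.22 μm/a
  Sd branch = 0.102·Sd^0.62·e^(0.033·RH+0.04·T) = 6.362 μm/a
  sum: 33.22 + 6.362 → r_corr = 39.58 μm/a
Ordering by μm/a: carbon steel (39.6) > zinc (1.58) > copper (1.31)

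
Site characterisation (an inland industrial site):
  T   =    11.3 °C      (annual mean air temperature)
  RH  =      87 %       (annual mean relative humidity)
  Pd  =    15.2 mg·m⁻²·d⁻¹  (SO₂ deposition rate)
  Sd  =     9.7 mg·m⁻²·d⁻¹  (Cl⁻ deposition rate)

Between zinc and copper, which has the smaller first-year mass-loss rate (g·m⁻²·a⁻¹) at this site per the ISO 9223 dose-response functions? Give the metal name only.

zinc: T>10 °C ⇒ hinge -0.071·(11.3−10) = -0.0923
  sulphur-dioxide contribution → 2.131 μm/a
  chloride contribution → 0.3349 μm/a
  total first-year rate 2.466 μm/a
  mass loss = 2.466 μm/a × 7.14 g/cm³ = 17.61 g·m⁻²·a⁻¹
copper: T>10 °C ⇒ hinge -0.080·(11.3−10) = -0.1040
  sulphur-dioxide contribution → 1.643 μm/a
  chloride contribution → 0.7548 μm/a
  total first-year rate 2.398 μm/a
  mass loss = 2.398 μm/a × 8.96 g/cm³ = 21.48 g·m⁻²·a⁻¹
Ordering by g·m⁻²·a⁻¹: copper (21.5) > zinc (17.6)

zinc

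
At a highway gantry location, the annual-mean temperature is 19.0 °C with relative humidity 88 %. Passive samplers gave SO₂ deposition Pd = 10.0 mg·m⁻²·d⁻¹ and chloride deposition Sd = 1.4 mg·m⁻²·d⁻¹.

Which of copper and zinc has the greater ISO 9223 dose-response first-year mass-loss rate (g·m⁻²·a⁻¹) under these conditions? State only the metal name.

copper: f(T) = -0.080·(T−10) [T>10 °C] = -0.7200
  SO₂ term: 0.0053·10.0^0.26·exp(0.059·88-0.7200) = 0.8442
  Sd branch = 0.01025·Sd^0.27·e^(0.036·RH+0.049·T) = 0.6766 μm/a
  r_corr = 0.8442 + 0.6766 = 1.521 μm/a
  mass loss = 1.521 μm/a × 8.96 g/cm³ = 13.63 g·m⁻²·a⁻¹
zinc: T>10 °C ⇒ hinge -0.071·(19.0−10) = -0.6390
  SO₂ term: 0.0129·10.0^0.44·exp(0.046·88-0.6390) = 1.074
  Sd branch = 0.0175·Sd^0.57·e^(0.008·RH+0.085·T) = 0.2155 μm/a
  sum: 1.074 + 0.2155 → r_corr = 1.29 μm/a
  mass loss = 1.29 μm/a × 7.14 g/cm³ = 9.209 g·m⁻²·a⁻¹
Ordering by g·m⁻²·a⁻¹: copper (13.6) > zinc (9.21)

copper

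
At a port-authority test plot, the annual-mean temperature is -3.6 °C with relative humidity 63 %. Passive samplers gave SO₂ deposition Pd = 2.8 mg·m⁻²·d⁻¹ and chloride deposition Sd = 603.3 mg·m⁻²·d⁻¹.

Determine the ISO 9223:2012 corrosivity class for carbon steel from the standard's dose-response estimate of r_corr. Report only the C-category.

carbon steel: T≤10 °C ⇒ hinge +0.150·(-3.6−10) = -2.0400
  Pd branch = 1.77·Pd^0.52·e^(0.02·RH+f) = 1.386 μm/a
  Cl⁻ term: 0.102·603.3^0.62·exp(0.033·63+0.04·-3.6) = 37.4
  sum: 1.386 + 37.4 → r_corr = 38.79 μm/a
ISO 9223 Table 2 (carbon steel): 25 < 38.8 ≤ 50 μm/a ⇒ C3

C3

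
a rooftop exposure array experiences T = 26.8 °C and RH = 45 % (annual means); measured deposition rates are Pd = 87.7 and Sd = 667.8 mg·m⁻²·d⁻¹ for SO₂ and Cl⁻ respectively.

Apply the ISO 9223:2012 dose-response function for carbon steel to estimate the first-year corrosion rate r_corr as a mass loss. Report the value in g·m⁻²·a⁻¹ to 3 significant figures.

carbon steel: temperature factor f = -0.054·(16.8) = -0.9072
  sulphur-dioxide contribution → 18 μm/a
  chloride contribution → 74.19 μm/a
  total first-year rate 92.19 μm/a
Convert to mass loss: 92.19 μm/a × 7.85 g/cm³ = 723.7 g·m⁻²·a⁻¹

r_corr = 724 g·m⁻²·a⁻¹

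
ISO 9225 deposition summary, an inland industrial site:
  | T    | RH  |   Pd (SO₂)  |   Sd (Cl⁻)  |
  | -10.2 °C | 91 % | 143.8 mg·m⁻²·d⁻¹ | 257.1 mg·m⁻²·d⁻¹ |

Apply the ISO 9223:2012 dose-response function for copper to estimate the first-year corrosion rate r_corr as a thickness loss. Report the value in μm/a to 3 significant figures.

r_corr = 1.06 μm/a

copper: T≤10 °C ⇒ hinge +0.126·(-10.2−10) = -2.5452
  SO₂ term: 0.0053·143.8^0.26·exp(0.059·91-2.5452) = 0.3248
  Sd branch = 0.01025·Sd^0.27·e^(0.036·RH+0.049·T) = 0.7364 μm/a
  r_corr = 0.3248 + 0.7364 = 1.061 μm/a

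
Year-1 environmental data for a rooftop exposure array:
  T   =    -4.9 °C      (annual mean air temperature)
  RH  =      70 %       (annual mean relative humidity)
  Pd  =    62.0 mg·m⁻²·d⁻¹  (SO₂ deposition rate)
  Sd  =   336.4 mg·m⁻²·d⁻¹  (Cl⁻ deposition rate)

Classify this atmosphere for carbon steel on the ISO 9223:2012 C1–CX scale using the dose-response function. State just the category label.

C3

carbon steel: temperature factor f = +0.150·(-14.9) = -2.2350
  Pd branch = 1.77·Pd^0.52·e^(0.02·RH+f) = 6.567 μm/a
  Sd branch = 0.102·Sd^0.62·e^(0.033·RH+0.04·T) = 31.14 μm/a
  sum: 6.567 + 31.14 → r_corr = 37.71 μm/a
ISO 9223 Table 2 (carbon steel): 25 < 37.7 ≤ 50 μm/a ⇒ C3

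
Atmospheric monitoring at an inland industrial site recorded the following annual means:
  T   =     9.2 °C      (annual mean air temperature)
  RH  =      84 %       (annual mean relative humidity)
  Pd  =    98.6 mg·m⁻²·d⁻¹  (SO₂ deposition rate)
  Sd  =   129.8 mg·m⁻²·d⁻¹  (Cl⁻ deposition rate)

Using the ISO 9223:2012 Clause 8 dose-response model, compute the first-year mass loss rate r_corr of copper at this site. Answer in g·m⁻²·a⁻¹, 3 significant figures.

copper: T≤10 °C ⇒ hinge +0.126·(9.2−10) = -0.1008
  Pd branch = 0.0053·Pd^0.26·e^(0.059·RH+f) = 2.245 μm/a
  Cl⁻ term: 0.01025·129.8^0.27·exp(0.036·84+0.049·9.2) = 1.231
  sum: 2.245 + 1.231 → r_corr = 3.477 μm/a
Convert to mass loss: 3.477 μm/a × 8.96 g/cm³ = 31.15 g·m⁻²·a⁻¹

r_corr = 31.2 g·m⁻²·a⁻¹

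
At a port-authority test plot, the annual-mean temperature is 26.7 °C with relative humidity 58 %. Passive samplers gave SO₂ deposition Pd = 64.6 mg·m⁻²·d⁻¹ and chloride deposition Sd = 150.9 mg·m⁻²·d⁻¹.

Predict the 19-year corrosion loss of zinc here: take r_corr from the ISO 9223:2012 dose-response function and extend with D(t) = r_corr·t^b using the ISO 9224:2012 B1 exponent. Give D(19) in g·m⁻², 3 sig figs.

D(19) = 395 g·m⁻²

zinc: T>10 °C ⇒ hinge -0.071·(26.7−10) = -1.1857
  sulphur-dioxide contribution → 0.3555 μm/a
  chloride contribution → 4.699 μm/a
  total first-year rate 5.055 μm/a
Power-law: D(19) = r_corr · 19^0.813
  D(19) = 5.055 × 19^0.813 = 5.055 × 10.96 = 55.38 μm
  Mass loss = 55.38 μm × 7.14 g/cm³ = 395.4 g·m⁻²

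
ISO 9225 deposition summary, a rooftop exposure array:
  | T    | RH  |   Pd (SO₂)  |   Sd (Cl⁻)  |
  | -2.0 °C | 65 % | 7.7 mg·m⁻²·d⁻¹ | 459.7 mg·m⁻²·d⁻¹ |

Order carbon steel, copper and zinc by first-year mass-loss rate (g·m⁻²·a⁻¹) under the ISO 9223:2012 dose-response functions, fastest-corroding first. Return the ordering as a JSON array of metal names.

carbon steel: T≤10 °C ⇒ hinge +0.150·(-2.0−10) = -1.8000
  SO₂ term: 1.77·7.7^0.52·exp(0.02·65-1.8000) = 3.103
  Cl⁻ term: 0.102·459.7^0.62·exp(0.033·65+0.04·-2.0) = 35.99
  sum: 3.103 + 35.99 → r_corr = 39.09 μm/a
  mass loss = 39.09 μm/a × 7.85 g/cm³ = 306.9 g·m⁻²·a⁻¹
copper: temperature factor f = +0.126·(-12.0) = -1.5120
  Pd branch = 0.0053·Pd^0.26·e^(0.059·RH+f) = 0.09197 μm/a
  Cl⁻ term: 0.01025·459.7^0.27·exp(0.036·65+0.049·-2.0) = 0.505
  r_corr = 0.09197 + 0.505 = 0.597 μm/a
  mass loss = 0.597 μm/a × 8.96 g/cm³ = 5.349 g·m⁻²·a⁻¹
zinc: f(T) = +0.038·(T−10) [T≤10 °C] = -0.4560
  SO₂ term: 0.0129·7.7^0.44·exp(0.046·65-0.4560) = 0.3992
  Sd branch = 0.0175·Sd^0.57·e^(0.008·RH+0.085·T) = 0.8178 μm/a
  r_corr = 0.3992 + 0.8178 = 1.217 μm/a
  mass loss = 1.217 μm/a × 7.14 g/cm³ = 8.689 g·m⁻²·a⁻¹
Ordering by g·m⁻²·a⁻¹: carbon steel (307) > zinc (8.69) > copper (5.35)

["carbon steel", "zinc", "copper"]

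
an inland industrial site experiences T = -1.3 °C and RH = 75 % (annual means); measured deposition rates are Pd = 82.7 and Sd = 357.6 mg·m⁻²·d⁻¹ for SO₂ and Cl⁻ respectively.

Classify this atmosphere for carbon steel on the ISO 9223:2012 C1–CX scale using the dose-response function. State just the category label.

C4

carbon steel: T≤10 °C ⇒ hinge +0.150·(-1.3−10) = -1.6950
  SO₂ term: 1.77·82.7^0.52·exp(0.02·75-1.6950) = 14.47
  Cl⁻ term: 0.102·357.6^0.62·exp(0.033·75+0.04·-1.3) = 44.06
  r_corr = 14.47 + 44.06 = 58.52 μm/a
Category bounds: 50…80 μm/a bracket r_corr ⇒ C4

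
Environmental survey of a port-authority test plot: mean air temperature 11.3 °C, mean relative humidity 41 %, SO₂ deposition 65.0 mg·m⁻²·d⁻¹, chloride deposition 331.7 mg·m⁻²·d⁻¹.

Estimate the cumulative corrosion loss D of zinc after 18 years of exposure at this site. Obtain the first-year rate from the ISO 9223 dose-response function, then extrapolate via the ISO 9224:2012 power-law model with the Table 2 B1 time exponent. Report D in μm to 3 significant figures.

zinc: T>10 °C ⇒ hinge -0.071·(11.3−10) = -0.0923
  sulphur-dioxide contribution → 0.4867 μm/a
  chloride contribution → 1.736 μm/a
  total first-year rate 2.222 μm/a
Long-term exponent b (ISO 9224 Table 2, B1) = 0.813
  D(18) = 2.222 × 18^0.813 = 2.222 × 10.48 = 23.3 μm

D(18) = 23.3 μm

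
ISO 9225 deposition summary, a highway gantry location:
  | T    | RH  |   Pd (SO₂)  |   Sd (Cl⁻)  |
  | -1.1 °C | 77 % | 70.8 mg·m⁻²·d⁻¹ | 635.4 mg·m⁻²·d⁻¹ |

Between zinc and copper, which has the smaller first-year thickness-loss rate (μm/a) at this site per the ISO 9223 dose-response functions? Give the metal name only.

copper

zinc: f(T) = +0.038·(T−10) [T≤10 °C] = -0.4218
  Pd branch = 0.0129·Pd^0.44·e^(0.046·RH+f) = 1.904 μm/a
  Cl⁻ term: 0.0175·635.4^0.57·exp(0.008·77+0.085·-1.1) = 1.169
  r_corr = 1.904 + 1.169 = 3.073 μm/a
copper: temperature factor f = +0.126·(-11.1) = -1.3986
  Pd branch = 0.0053·Pd^0.26·e^(0.059·RH+f) = 0.3723 μm/a
  Sd branch = 0.01025·Sd^0.27·e^(0.036·RH+0.049·T) = 0.8872 μm/a
  sum: 0.3723 + 0.8872 → r_corr = 1.259 μm/a
Ordering by μm/a: zinc (3.07) > copper (1.26)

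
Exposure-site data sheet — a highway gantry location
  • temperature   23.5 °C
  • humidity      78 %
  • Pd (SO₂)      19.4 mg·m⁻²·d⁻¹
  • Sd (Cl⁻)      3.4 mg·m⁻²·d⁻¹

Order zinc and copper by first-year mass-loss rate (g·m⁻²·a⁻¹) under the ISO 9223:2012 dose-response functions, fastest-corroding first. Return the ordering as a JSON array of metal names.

["copper", "zinc"]

zinc: T>10 °C ⇒ hinge -0.071·(23.5−10) = -0.9585
  sulphur-dioxide contribution → 0.6595 μm/a
  chloride contribution → 0.4836 μm/a
  ⇒ r_corr(zinc) = 1.143 μm/a
  mass loss = 1.143 μm/a × 7.14 g/cm³ = 8.162 g·m⁻²·a⁻¹
copper: T>10 °C ⇒ hinge -0.080·(23.5−10) = -1.0800
  sulphur-dioxide contribution → 0.3879 μm/a
  chloride contribution → 0.7478 μm/a
  ⇒ r_corr(copper) = 1.136 μm/a
  mass loss = 1.136 μm/a × 8.96 g/cm³ = 10.18 g·m⁻²·a⁻¹
Ordering by g·m⁻²·a⁻¹: copper (10.2) > zinc (8.16)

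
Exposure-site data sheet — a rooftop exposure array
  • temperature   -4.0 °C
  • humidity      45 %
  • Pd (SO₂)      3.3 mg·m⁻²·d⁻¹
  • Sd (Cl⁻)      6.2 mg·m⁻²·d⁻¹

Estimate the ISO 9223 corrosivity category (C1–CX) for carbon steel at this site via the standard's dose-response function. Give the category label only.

carbon steel: f(T) = +0.150·(T−10) [T≤10 °C] = -2.1000
  Pd branch = 1.77·Pd^0.52·e^(0.02·RH+f) = 0.9919 μm/a
  Sd branch = 0.102·Sd^0.62·e^(0.033·RH+0.04·T) = 1.189 μm/a
  sum: 0.9919 + 1.189 → r_corr = 2.181 μm/a
Category bounds: 1.3…25 μm/a bracket r_corr ⇒ C2

C2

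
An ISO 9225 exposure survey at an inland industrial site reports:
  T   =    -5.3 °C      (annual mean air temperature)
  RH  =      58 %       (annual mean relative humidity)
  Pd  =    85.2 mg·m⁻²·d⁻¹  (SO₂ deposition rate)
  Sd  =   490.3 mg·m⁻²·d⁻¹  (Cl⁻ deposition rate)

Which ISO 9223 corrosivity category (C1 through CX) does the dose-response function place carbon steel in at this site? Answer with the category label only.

carbon steel: temperature factor f = +0.150·(-15.3) = -2.2950
  SO₂ term: 1.77·85.2^0.52·exp(0.02·58-2.2950) = 5.74
  Sd branch = 0.102·Sd^0.62·e^(0.033·RH+0.04·T) = 26.05 μm/a
  r_corr = 5.74 + 26.05 = 31.79 μm/a
ISO 9223 Table 2 (carbon steel): 25 < 31.8 ≤ 50 μm/a ⇒ C3

C3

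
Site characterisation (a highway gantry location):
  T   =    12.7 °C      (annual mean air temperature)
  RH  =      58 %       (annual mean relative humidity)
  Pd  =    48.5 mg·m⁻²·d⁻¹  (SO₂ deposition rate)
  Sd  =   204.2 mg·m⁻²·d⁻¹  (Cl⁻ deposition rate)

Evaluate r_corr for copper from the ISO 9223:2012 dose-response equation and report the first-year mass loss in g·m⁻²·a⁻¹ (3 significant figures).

copper: f(T) = -0.080·(T−10) [T>10 °C] = -0.2160
  sulphur-dioxide contribution → 0.3589 μm/a
  chloride contribution → 0.6479 μm/a
  ⇒ r_corr(copper) = 1.007 μm/a
Convert to mass loss: 1.007 μm/a × 8.96 g/cm³ = 9.02 g·m⁻²·a⁻¹

r_corr = 9.02 g·m⁻²·a⁻¹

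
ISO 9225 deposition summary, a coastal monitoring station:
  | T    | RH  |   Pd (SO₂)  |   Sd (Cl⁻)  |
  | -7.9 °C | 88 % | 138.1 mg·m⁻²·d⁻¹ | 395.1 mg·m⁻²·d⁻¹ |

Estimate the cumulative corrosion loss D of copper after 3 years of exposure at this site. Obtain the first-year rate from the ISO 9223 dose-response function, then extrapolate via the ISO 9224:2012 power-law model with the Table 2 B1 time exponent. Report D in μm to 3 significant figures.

copper: T≤10 °C ⇒ hinge +0.126·(-7.9−10) = -2.2554
  Pd branch = 0.0053·Pd^0.26·e^(0.059·RH+f) = 0.3598 μm/a
  Cl⁻ term: 0.01025·395.1^0.27·exp(0.036·88+0.049·-7.9) = 0.8309
  r_corr = 0.3598 + 0.8309 = 1.191 μm/a
Long-term exponent b (ISO 9224 Table 2, B1) = 0.667
  D(3) = 1.191 × 3^0.667 = 1.191 × 2.081 = 2.478 μm

D(3) = 2.48 μm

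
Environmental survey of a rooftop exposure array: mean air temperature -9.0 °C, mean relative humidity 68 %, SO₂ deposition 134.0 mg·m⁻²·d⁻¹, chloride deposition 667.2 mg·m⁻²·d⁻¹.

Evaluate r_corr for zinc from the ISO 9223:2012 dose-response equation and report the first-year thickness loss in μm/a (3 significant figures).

zinc: temperature factor f = +0.038·(-19.0) = -0.7220
  sulphur-dioxide contribution → 1.234 μm/a
  chloride contribution → 0.5713 μm/a
  total first-year rate 1.806 μm/a

r_corr = 1.81 μm/a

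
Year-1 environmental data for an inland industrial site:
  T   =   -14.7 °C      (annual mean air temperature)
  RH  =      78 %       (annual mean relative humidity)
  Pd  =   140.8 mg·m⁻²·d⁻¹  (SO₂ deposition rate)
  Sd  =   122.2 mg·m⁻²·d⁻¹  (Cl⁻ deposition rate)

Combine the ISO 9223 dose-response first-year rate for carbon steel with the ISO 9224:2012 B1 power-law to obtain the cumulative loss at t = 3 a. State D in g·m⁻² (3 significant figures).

carbon steel: T≤10 °C ⇒ hinge +0.150·(-14.7−10) = -3.7050
  sulphur-dioxide contribution → 2.714 μm/a
  chloride contribution → 14.62 μm/a
  ⇒ r_corr(carbon steel) = 17.34 μm/a
Long-term exponent b (ISO 9224 Table 2, B1) = 0.523
  D(3) = 17.34 × 3^0.523 = 17.34 × 1.776 = 30.8 μm
  Mass loss = 30.8 μm × 7.85 g/cm³ = 241.8 g·m⁻²

D(3) = 242 g·m⁻²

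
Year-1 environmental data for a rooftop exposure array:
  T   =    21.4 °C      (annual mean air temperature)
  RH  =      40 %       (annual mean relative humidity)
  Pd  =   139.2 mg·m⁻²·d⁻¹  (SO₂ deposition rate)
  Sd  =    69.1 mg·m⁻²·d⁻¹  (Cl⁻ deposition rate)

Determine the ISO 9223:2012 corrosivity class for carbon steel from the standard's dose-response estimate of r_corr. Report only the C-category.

carbon steel: f(T) = -0.054·(T−10) [T>10 °C] = -0.6156
  sulphur-dioxide contribution → 27.72 μm/a
  chloride contribution → 12.42 μm/a
  total first-year rate 40.14 μm/a
Category bounds: 25…50 μm/a bracket r_corr ⇒ C3

C3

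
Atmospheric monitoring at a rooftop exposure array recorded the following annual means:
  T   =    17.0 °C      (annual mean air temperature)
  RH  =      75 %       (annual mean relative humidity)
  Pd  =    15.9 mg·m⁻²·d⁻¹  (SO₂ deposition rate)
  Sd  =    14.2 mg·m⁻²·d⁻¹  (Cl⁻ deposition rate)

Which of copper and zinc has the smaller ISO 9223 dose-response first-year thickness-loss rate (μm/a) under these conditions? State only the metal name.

copper

copper: temperature factor f = -0.080·(7.0) = -0.5600
  sulphur-dioxide contribution → 0.519 μm/a
  chloride contribution → 0.7181 μm/a
  total first-year rate 1.237 μm/a
zinc: T>10 °C ⇒ hinge -0.071·(17.0−10) = -0.4970
  sulphur-dioxide contribution → 0.835 μm/a
  chloride contribution → 0.6137 μm/a
  ⇒ r_corr(zinc) = 1.449 μm/a
Ordering by μm/a: zinc (1.45) > copper (1.24)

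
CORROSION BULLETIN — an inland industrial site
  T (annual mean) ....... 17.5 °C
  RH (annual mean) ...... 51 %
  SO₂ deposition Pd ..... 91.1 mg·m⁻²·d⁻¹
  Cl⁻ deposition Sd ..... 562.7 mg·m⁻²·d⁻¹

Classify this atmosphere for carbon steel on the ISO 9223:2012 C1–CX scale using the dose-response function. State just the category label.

C5

carbon steel: T>10 °C ⇒ hinge -0.054·(17.5−10) = -0.4050
  Pd branch = 1.77·Pd^0.52·e^(0.02·RH+f) = 34.2 μm/a
  Cl⁻ term: 0.102·562.7^0.62·exp(0.033·51+0.04·17.5) = 56.07
  r_corr = 34.2 + 56.07 = 90.26 μm/a
ISO 9223 Table 2 (carbon steel): 80 < 90.3 ≤ 200 μm/a ⇒ C5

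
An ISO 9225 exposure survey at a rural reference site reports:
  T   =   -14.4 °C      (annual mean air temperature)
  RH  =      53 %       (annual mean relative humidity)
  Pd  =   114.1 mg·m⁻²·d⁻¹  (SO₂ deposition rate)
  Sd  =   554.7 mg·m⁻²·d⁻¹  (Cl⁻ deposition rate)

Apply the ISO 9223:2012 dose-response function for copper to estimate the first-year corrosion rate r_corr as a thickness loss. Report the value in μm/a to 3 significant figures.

r_corr = 0.207 μm/a

copper: temperature factor f = +0.126·(-24.4) = -3.0744
  sulphur-dioxide contribution → 0.01914 μm/a
  chloride contribution → 0.1879 μm/a
  ⇒ r_corr(copper) = 0.207 μm/a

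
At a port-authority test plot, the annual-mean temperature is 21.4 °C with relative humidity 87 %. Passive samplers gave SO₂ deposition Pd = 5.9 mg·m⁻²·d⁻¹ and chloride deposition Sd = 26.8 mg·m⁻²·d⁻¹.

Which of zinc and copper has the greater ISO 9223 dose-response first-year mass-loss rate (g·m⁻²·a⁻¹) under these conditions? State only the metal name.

copper

zinc: T>10 °C ⇒ hinge -0.071·(21.4−10) = -0.8094
  Pd branch = 0.0129·Pd^0.44·e^(0.046·RH+f) = 0.686 μm/a
  Cl⁻ term: 0.0175·26.8^0.57·exp(0.008·87+0.085·21.4) = 1.41
  r_corr = 0.686 + 1.41 = 2.096 μm/a
  mass loss = 2.096 μm/a × 7.14 g/cm³ = 14.97 g·m⁻²·a⁻¹
copper: f(T) = -0.080·(T−10) [T>10 °C] = -0.9120
  SO₂ term: 0.0053·5.9^0.26·exp(0.059·87-0.9120) = 0.5726
  Cl⁻ term: 0.01025·26.8^0.27·exp(0.036·87+0.049·21.4) = 1.629
  r_corr = 0.5726 + 1.629 = 2.202 μm/a
  mass loss = 2.202 μm/a × 8.96 g/cm³ = 19.73 g·m⁻²·a⁻¹
Ordering by g·m⁻²·a⁻¹: copper (19.7) > zinc (15)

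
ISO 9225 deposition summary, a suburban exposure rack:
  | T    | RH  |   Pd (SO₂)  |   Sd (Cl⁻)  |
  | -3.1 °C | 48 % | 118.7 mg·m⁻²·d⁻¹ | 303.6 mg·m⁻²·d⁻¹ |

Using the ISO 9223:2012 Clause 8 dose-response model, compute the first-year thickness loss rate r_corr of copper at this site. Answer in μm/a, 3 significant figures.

copper: f(T) = +0.126·(T−10) [T≤10 °C] = -1.6506
  Pd branch = 0.0053·Pd^0.26·e^(0.059·RH+f) = 0.0598 μm/a
  Cl⁻ term: 0.01025·303.6^0.27·exp(0.036·48+0.049·-3.1) = 0.232
  r_corr = 0.0598 + 0.232 = 0.2918 μm/a

r_corr = 0.292 μm/a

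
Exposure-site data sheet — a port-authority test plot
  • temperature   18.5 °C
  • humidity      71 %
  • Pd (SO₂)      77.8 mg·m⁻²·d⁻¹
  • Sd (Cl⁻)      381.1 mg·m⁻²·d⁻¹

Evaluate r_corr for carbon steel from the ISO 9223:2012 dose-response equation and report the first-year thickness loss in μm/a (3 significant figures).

r_corr = 133 μm/a

carbon steel: f(T) = -0.054·(T−10) [T>10 °C] = -0.4590
  Pd branch = 1.77·Pd^0.52·e^(0.02·RH+f) = 44.53 μm/a
  Sd branch = 0.102·Sd^0.62·e^(0.033·RH+0.04·T) = 88.67 μm/a
  r_corr = 44.53 + 88.67 = 133.2 μm/a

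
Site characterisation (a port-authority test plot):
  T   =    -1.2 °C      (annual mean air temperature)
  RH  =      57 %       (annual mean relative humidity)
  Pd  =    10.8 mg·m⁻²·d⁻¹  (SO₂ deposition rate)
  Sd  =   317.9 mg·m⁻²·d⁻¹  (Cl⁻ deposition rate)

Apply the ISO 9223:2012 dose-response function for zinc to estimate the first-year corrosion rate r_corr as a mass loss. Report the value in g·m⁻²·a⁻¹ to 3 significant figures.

zinc: f(T) = +0.038·(T−10) [T≤10 °C] = -0.4256
  Pd branch = 0.0129·Pd^0.44·e^(0.046·RH+f) = 0.3305 μm/a
  Cl⁻ term: 0.0175·317.9^0.57·exp(0.008·57+0.085·-1.2) = 0.6654
  r_corr = 0.3305 + 0.6654 = 0.9959 μm/a
Convert to mass loss: 0.9959 μm/a × 7.14 g/cm³ = 7.111 g·m⁻²·a⁻¹

r_corr = 7.11 g·m⁻²·a⁻¹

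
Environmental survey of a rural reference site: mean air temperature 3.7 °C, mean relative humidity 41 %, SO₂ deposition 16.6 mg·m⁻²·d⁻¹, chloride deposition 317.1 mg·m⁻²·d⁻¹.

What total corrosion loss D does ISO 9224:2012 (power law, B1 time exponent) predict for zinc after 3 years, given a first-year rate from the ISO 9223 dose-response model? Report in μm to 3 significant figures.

zinc: T≤10 °C ⇒ hinge +0.038·(3.7−10) = -0.2394
  SO₂ term: 0.0129·16.6^0.44·exp(0.046·41-0.2394) = 0.2304
  Sd branch = 0.0175·Sd^0.57·e^(0.008·RH+0.085·T) = 0.8867 μm/a
  sum: 0.2304 + 0.8867 → r_corr = 1.117 μm/a
Power-law: D(3) = r_corr · 3^0.813
  D(3) = 1.117 × 3^0.813 = 1.117 × 2.443 = 2.729 μm

D(3) = 2.73 μm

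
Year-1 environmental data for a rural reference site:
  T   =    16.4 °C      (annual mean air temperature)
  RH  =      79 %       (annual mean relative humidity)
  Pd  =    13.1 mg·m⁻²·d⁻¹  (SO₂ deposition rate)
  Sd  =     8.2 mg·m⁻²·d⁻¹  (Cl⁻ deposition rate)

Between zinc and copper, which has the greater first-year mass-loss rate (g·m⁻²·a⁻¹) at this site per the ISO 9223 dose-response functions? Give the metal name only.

zinc: temperature factor f = -0.071·(6.4) = -0.4544
  SO₂ term: 0.0129·13.1^0.44·exp(0.046·79-0.4544) = 0.9618
  Cl⁻ term: 0.0175·8.2^0.57·exp(0.008·79+0.085·16.4) = 0.4403
  sum: 0.9618 + 0.4403 → r_corr = 1.402 μm/a
  mass loss = 1.402 μm/a × 7.14 g/cm³ = 10.01 g·m⁻²·a⁻¹
copper: T>10 °C ⇒ hinge -0.080·(16.4−10) = -0.5120
  SO₂ term: 0.0053·13.1^0.26·exp(0.059·79-0.5120) = 0.6556
  Cl⁻ term: 0.01025·8.2^0.27·exp(0.036·79+0.049·16.4) = 0.6944
  r_corr = 0.6556 + 0.6944 = 1.35 μm/a
  mass loss = 1.35 μm/a × 8.96 g/cm³ = 12.1 g·m⁻²·a⁻¹
Ordering by g·m⁻²·a⁻¹: copper (12.1) > zinc (10)

copper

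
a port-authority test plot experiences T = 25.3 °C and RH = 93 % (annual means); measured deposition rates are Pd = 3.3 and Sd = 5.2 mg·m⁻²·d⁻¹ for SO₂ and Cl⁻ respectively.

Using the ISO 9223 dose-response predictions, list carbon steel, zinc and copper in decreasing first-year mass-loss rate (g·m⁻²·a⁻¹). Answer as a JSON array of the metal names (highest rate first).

["carbon steel", "copper", "zinc"]

carbon steel: temperature factor f = -0.054·(15.3) = -0.8262
  Pd branch = 1.77·Pd^0.52·e^(0.02·RH+f) = 9.259 μm/a
  Cl⁻ term: 0.102·5.2^0.62·exp(0.033·93+0.04·25.3) = 16.78
  sum: 9.259 + 16.78 → r_corr = 26.04 μm/a
  mass loss = 26.04 μm/a × 7.85 g/cm³ = 204.4 g·m⁻²·a⁻¹
zinc: f(T) = -0.071·(T−10) [T>10 °C] = -1.0863
  SO₂ term: 0.0129·3.3^0.44·exp(0.046·93-1.0863) = 0.5307
  Sd branch = 0.0175·Sd^0.57·e^(0.008·RH+0.085·T) = 0.8095 μm/a
  r_corr = 0.5307 + 0.8095 = 1.34 μm/a
  mass loss = 1.34 μm/a × 7.14 g/cm³ = 9.569 g·m⁻²·a⁻¹
copper: temperature factor f = -0.080·(15.3) = -1.2240
  SO₂ term: 0.0053·3.3^0.26·exp(0.059·93-1.2240) = 0.5134
  Sd branch = 0.01025·Sd^0.27·e^(0.036·RH+0.049·T) = 1.572 μm/a
  sum: 0.5134 + 1.572 → r_corr = 2.085 μm/a
  mass loss = 2.085 μm/a × 8.96 g/cm³ = 18.69 g·m⁻²·a⁻¹
Ordering by g·m⁻²·a⁻¹: carbon steel (204) > copper (18.7) > zinc (9.57)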